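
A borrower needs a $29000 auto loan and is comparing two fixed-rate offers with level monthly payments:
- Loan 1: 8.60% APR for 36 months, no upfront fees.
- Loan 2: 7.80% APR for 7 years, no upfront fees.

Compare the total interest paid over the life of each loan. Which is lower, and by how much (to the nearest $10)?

Loan 1: at 8.60% the monthly rate is 0.0071667, so the payment is 29,000 × 0.0071667 / (1 − 1.0071667^−36) = $916.80.
Total interest on Loan 1 = 36 × $916.80 − $29,000 = $4,004.80.
Loan 2: monthly rate = 7.8%/12 = 0.0065000; payment = 29,000 × 0.0065000 / (1 − (1+0.0065000)^−84) = $449.12.
Total interest on Loan 2 = 84 × $449.12 − $29,000 = $8,726.08.
Loan 1 is lower by $4,721.28.

Loan 1 by $4,720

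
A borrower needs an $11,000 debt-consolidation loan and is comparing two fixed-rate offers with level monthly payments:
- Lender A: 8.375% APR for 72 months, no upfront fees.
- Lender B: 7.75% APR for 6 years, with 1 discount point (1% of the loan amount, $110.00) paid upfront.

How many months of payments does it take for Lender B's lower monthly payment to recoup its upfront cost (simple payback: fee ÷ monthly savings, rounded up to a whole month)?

33 months

Lender A: monthly rate = 8.375%/12 = 0.0069792; payment = 11,000 × 0.0069792 / (1 − (1+0.0069792)^−72) = $194.89.
Lender B: at 7.75% the monthly rate is 0.0064583, so the payment is 11,000 × 0.0064583 / (1 − 1.0064583^−72) = $191.53.
Monthly savings = $194.89 − $191.53 = $3.36.
Break-even = $110.00 / $3.36 = 32.74 → 33 months.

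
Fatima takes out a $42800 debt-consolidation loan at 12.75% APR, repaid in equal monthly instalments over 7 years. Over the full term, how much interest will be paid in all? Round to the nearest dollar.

$22,116

Monthly rate = 12.75%/12 = 0.0106250; payment = 42,800 × 0.0106250 / (1 − (1+0.0106250)^−84) = $772.81.
Total paid = 84 × $772.81 = $64,916.04; interest = $64,916.04 − $42,800 = $22,116.04.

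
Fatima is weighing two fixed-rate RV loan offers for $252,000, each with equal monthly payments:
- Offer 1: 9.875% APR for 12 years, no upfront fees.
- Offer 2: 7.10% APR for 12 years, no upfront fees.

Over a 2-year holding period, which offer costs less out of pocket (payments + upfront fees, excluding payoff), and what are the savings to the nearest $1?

Offer 2 by $9,323

Offer 1: monthly rate = 9.875%/12 = 0.0082292; payment = 252,000 × 0.0082292 / (1 − (1+0.0082292)^−144) = $2,993.43.
Offer 2: monthly rate = 7.1%/12 = 0.0059167; payment = 252,000 × 0.0059167 / (1 − (1+0.0059167)^−144) = $2,604.97.
Over 24 months: Offer 1 costs 24 × $2,993.43 = $71,842.32; Offer 2 costs 24 × $2,604.97 = $62,519.28.
Offer 2 is cheaper by $71,842.32 − $62,519.28 = $9,323.04.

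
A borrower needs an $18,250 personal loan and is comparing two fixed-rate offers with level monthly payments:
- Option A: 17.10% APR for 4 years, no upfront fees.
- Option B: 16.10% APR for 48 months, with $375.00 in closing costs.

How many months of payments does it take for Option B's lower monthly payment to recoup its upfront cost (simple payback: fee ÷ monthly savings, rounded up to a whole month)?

Option A: monthly rate = 17.1%/12 = 0.0142500; payment = 18,250 × 0.0142500 / (1 − (1+0.0142500)^−48) = $527.55.
Option B: at 16.10% the monthly rate is 0.0134167, so the payment is 18,250 × 0.0134167 / (1 − 1.0134167^−48) = $518.15.
Monthly savings = $527.55 − $518.15 = $9.40.
Break-even = $375.00 / $9.40 = 39.89 → 40 months.

40 months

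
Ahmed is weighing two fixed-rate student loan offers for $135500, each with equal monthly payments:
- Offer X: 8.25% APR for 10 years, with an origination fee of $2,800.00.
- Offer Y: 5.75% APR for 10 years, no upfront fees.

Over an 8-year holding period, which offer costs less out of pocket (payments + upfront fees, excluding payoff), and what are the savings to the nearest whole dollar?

Offer Y by $19,559

Offer X: at 8.25% the monthly rate is 0.0068750, so the payment is 135,500 × 0.0068750 / (1 − 1.0068750^−120) = $1,661.94.
Offer Y: at 5.75% the monthly rate is 0.0047917, so the payment is 135,500 × 0.0047917 / (1 − 1.0047917^−120) = $1,487.37.
Over 96 months: Offer X costs 96 × $1,661.94 + $2,800.00 = $162,346.24; Offer Y costs 96 × $1,487.37 = $142,787.52.
Offer Y is cheaper by $162,346.24 − $142,787.52 = $19,558.72.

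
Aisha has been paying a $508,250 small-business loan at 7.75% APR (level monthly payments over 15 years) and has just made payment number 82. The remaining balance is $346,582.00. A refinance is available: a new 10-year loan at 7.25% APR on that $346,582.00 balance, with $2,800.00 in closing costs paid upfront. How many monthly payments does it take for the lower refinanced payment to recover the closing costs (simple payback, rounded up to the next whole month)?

Current payment = 508,250 × 7.75%/12 / (1 − (1+0.0064583)^−180) = $4,784.03.
Refinanced payment = 346,582.00 × 0.0060417 / (1 − (1+0.0060417)^−120) = $4,068.91.
Monthly savings = $4,784.03 − $4,068.91 = $715.12.
Break-even = $2,800.00 / $715.12 = 3.92 → 4 months.

4 months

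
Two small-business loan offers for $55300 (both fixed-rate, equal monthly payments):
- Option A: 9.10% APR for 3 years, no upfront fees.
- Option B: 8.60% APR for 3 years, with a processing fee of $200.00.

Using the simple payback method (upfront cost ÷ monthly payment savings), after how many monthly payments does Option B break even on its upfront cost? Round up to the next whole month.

16 months

Option A: at 9.10% the monthly rate is 0.0075833, so the payment is 55,300 × 0.0075833 / (1 − 1.0075833^−36) = $1,761.10.
Option B: at 8.60% the monthly rate is 0.0071667, so the payment is 55,300 × 0.0071667 / (1 − 1.0071667^−36) = $1,748.25.
Monthly savings = $1,761.10 − $1,748.25 = $12.85.
Break-even = $200.00 / $12.85 = 15.56 → 16 months.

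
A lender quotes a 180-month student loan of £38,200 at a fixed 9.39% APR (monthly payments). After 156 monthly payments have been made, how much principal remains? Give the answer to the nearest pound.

With monthly rate i = 9.39%/12 = 0.0078250, the balance after k of n payments is P · [(1+i)^n − (1+i)^k] / [(1+i)^n − 1].
(1+0.0078250)^180 = 4.06745633 and (1+0.0078250)^156 = 3.37349325, so the balance is 38,200 × (4.06745633 − 3.37349325) / (4.06745633 − 1) = £8,642.14.

£8,642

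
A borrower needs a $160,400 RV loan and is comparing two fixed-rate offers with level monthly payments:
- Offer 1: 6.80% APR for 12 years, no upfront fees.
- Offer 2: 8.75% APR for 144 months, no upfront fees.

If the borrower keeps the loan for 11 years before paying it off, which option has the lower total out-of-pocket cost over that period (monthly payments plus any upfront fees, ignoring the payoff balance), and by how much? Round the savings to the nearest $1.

Offer 1: monthly rate = 6.8%/12 = 0.0056667; payment = 160,400 × 0.0056667 / (1 − (1+0.0056667)^−144) = $1,632.47.
Offer 2: monthly rate = 8.75%/12 = 0.0072917; payment = 160,400 × 0.0072917 / (1 − (1+0.0072917)^−144) = $1,802.89.
Over 132 months: Offer 1 costs 132 × $1,632.47 = $215,486.04; Offer 2 costs 132 × $1,802.89 = $237,981.48.
Offer 1 is cheaper by $237,981.48 − $215,486.04 = $22,495.44.

Offer 1 by $22,495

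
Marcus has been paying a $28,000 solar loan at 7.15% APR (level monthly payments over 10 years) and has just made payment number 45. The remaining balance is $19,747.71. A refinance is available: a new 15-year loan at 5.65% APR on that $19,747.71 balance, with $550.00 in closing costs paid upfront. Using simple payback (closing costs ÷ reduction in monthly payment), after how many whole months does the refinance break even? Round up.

Current payment = 28,000 × 7.15%/12 / (1 − (1+0.0059583)^−120) = $327.27.
Refinanced payment = 19,747.71 × 0.0047083 / (1 − (1+0.0047083)^−180) = $162.93.
Monthly savings = $327.27 − $162.93 = $164.34.
Break-even = $550.00 / $164.34 = 3.35 → 4 months.

4 months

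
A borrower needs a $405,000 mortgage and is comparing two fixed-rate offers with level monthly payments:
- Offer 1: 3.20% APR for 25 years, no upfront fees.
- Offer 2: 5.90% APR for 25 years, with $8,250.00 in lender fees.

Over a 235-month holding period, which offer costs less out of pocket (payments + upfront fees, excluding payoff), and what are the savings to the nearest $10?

Offer 1 by $154,370

Offer 1: monthly rate = 3.2%/12 = 0.0026667; payment = 405,000 × 0.0026667 / (1 − (1+0.0026667)^−300) = $1,962.95.
Offer 2: monthly rate = 5.9%/12 = 0.0049167; payment = 405,000 × 0.0049167 / (1 − (1+0.0049167)^−300) = $2,584.72.
Over 235 months: Offer 1 costs 235 × $1,962.95 = $461,293.25; Offer 2 costs 235 × $2,584.72 + $8,250.00 = $615,659.20.
Offer 1 is cheaper by $615,659.20 − $461,293.25 = $154,365.95.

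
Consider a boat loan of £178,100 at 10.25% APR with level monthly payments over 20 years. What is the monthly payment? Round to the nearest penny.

Monthly rate = 10.25%/12 = 0.0085417; payment = 178,100 × 0.0085417 / (1 − (1+0.0085417)^−240) = £1,748.31.

£1,748.31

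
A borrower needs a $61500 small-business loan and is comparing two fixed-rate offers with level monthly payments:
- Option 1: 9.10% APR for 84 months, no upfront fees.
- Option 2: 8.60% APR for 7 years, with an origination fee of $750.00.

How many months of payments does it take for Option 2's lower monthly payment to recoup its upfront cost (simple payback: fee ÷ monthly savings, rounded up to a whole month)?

49 months

Option 1: at 9.10% the monthly rate is 0.0075833, so the payment is 61,500 × 0.0075833 / (1 − 1.0075833^−84) = $992.60.
Option 2: at 8.60% the monthly rate is 0.0071667, so the payment is 61,500 × 0.0071667 / (1 − 1.0071667^−84) = $977.04.
Monthly savings = $992.60 − $977.04 = $15.56.
Break-even = $750.00 / $15.56 = 48.20 → 49 months.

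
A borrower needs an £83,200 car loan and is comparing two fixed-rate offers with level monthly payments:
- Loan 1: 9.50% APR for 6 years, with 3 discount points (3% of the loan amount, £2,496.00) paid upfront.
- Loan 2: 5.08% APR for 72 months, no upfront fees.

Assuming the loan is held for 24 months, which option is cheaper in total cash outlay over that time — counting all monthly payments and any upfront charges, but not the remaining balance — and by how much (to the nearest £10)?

Loan 1: at 9.50% the monthly rate is 0.0079167, so the payment is 83,200 × 0.0079167 / (1 − 1.0079167^−72) = £1,520.45.
Loan 2: monthly rate = 5.08%/12 = 0.0042333; payment = 83,200 × 0.0042333 / (1 − (1+0.0042333)^−72) = £1,343.02.
Over 24 months: Loan 1 costs 24 × £1,520.45 + £2,496.00 = £38,986.80; Loan 2 costs 24 × £1,343.02 = £32,232.48.
Loan 2 is cheaper by £38,986.80 − £32,232.48 = £6,754.32.

Loan 2 by £6,750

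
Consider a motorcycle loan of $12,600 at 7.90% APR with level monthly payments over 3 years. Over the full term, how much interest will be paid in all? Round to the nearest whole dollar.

Monthly rate = 7.9%/12 = 0.0065833; payment = 12,600 × 0.0065833 / (1 − (1+0.0065833)^−36) = $394.26.
Total paid = 36 × $394.26 = $14,193.36; interest = $14,193.36 − $12,600 = $1,593.36.

$1,593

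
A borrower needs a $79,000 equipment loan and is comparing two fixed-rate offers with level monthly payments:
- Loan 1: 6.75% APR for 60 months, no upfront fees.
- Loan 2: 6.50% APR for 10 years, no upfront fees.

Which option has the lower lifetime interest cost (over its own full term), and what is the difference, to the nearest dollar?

Loan 1 by $14,344

Loan 1: at 6.75% the monthly rate is 0.0056250, so the payment is 79,000 × 0.0056250 / (1 − 1.0056250^−60) = $1,554.99.
Total interest on Loan 1 = 60 × $1,554.99 − $79,000 = $14,299.40.
Loan 2: at 6.50% the monthly rate is 0.0054167, so the payment is 79,000 × 0.0054167 / (1 − 1.0054167^−120) = $897.03.
Total interest on Loan 2 = 120 × $897.03 − $79,000 = $28,643.60.
Loan 1 is lower by $14,344.20.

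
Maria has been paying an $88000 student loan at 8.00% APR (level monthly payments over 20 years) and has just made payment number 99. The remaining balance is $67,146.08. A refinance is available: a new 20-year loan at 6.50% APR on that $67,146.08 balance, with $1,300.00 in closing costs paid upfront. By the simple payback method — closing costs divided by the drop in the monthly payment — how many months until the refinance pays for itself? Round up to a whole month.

6 months

Current payment = 88,000 × 8%/12 / (1 − (1+0.0066667)^−240) = $736.07.
Refinanced payment = 67,146.08 × 0.0054167 / (1 − (1+0.0054167)^−240) = $500.62.
Monthly savings = $736.07 − $500.62 = $235.45.
Break-even = $1,300.00 / $235.45 = 5.52 → 6 months.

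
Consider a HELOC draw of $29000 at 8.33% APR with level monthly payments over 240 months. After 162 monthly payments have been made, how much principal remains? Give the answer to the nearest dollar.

$14,932

With monthly rate i = 8.33%/12 = 0.0069417, the balance after k of n payments is P · [(1+i)^n − (1+i)^k] / [(1+i)^n − 1].
(1+0.0069417)^240 = 5.26059539 and (1+0.0069417)^162 = 3.06689253, so the balance is 29,000 × (5.26059539 − 3.06689253) / (5.26059539 − 1) = $14,931.57.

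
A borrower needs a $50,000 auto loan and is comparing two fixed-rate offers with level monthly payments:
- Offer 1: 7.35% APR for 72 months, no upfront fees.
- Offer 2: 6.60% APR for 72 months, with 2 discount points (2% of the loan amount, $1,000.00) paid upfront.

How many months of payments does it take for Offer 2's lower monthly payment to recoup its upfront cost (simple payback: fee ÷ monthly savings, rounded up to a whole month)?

Offer 1: at 7.35% the monthly rate is 0.0061250, so the payment is 50,000 × 0.0061250 / (1 − 1.0061250^−72) = $860.88.
Offer 2: at 6.60% the monthly rate is 0.0055000, so the payment is 50,000 × 0.0055000 / (1 − 1.0055000^−72) = $842.88.
Monthly savings = $860.88 − $842.88 = $18.00.
Break-even = $1,000.00 / $18.00 = 55.56 → 56 months.

56 months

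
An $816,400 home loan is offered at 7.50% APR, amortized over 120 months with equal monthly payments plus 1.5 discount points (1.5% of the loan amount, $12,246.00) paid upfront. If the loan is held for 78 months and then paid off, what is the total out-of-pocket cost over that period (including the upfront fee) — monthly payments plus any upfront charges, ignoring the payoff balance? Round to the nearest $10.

$768,130

Monthly rate = 7.5%/12 = 0.0062500; payment = 816,400 × 0.0062500 / (1 − (1+0.0062500)^−120) = $9,690.81.
Total outlay = 78 × $9,690.81 + $12,246.00 = $768,129.18.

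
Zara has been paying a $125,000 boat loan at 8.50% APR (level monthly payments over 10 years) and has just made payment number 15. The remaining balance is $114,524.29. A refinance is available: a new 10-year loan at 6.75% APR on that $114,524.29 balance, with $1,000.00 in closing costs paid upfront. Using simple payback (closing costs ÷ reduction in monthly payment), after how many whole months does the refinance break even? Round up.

5 months

Current payment = 125,000 × 8.5%/12 / (1 − (1+0.0070833)^−120) = $1,549.82.
Refinanced payment = 114,524.29 × 0.0056250 / (1 − (1+0.0056250)^−120) = $1,315.02.
Monthly savings = $1,549.82 − $1,315.02 = $234.80.
Break-even = $1,000.00 / $234.80 = 4.26 → 5 months.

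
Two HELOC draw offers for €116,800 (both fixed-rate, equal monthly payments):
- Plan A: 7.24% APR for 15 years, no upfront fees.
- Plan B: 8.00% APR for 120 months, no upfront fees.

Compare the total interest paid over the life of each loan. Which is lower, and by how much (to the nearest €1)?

Plan A: monthly rate = 7.24%/12 = 0.0060333; payment = 116,800 × 0.0060333 / (1 − (1+0.0060333)^−180) = €1,065.57.
Total interest on Plan A = 180 × €1,065.57 − €116,800 = €75,002.60.
Plan B: at 8.00% the monthly rate is 0.0066667, so the payment is 116,800 × 0.0066667 / (1 − 1.0066667^−120) = €1,417.11.
Total interest on Plan B = 120 × €1,417.11 − €116,800 = €53,253.20.
Plan B is lower by €21,749.40.

Plan B by €21,749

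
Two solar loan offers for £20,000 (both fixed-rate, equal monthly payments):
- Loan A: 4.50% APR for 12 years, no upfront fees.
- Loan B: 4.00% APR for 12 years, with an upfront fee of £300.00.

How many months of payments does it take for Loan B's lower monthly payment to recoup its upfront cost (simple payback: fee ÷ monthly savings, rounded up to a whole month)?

62 months

Loan A: at 4.50% the monthly rate is 0.0037500, so the payment is 20,000 × 0.0037500 / (1 − 1.0037500^−144) = £180.00.
Loan B: at 4.00% the monthly rate is 0.0033333, so the payment is 20,000 × 0.0033333 / (1 − 1.0033333^−144) = £175.11.
Monthly savings = £180.00 − £175.11 = £4.89.
Break-even = £300.00 / £4.89 = 61.35 → 62 months.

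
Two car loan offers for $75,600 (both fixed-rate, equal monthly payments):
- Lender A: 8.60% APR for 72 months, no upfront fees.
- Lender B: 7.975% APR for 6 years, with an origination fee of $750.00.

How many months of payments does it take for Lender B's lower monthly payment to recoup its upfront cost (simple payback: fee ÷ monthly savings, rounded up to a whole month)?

33 months

Lender A: at 8.60% the monthly rate is 0.0071667, so the payment is 75,600 × 0.0071667 / (1 − 1.0071667^−72) = $1,347.77.
Lender B: at 7.975% the monthly rate is 0.0066458, so the payment is 75,600 × 0.0066458 / (1 − 1.0066458^−72) = $1,324.59.
Monthly savings = $1,347.77 − $1,324.59 = $23.18.
Break-even = $750.00 / $23.18 = 32.36 → 33 months.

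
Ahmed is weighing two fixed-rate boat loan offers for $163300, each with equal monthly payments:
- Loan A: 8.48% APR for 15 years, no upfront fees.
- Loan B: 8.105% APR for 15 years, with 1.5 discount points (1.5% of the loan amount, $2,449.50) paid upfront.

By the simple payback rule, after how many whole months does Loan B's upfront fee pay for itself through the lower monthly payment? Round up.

69 months

Loan A: monthly rate = 8.48%/12 = 0.0070667; payment = 163,300 × 0.0070667 / (1 − (1+0.0070667)^−180) = $1,606.17.
Loan B: at 8.105% the monthly rate is 0.0067542, so the payment is 163,300 × 0.0067542 / (1 − 1.0067542^−180) = $1,570.49.
Monthly savings = $1,606.17 − $1,570.49 = $35.68.
Break-even = $2,449.50 / $35.68 = 68.65 → 69 months.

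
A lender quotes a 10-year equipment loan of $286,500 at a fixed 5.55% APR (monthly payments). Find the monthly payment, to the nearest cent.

$3,116.38

At 5.55% the monthly rate is 0.0046250, so the payment is 286,500 × 0.0046250 / (1 − 1.0046250^−120) = $3,116.38.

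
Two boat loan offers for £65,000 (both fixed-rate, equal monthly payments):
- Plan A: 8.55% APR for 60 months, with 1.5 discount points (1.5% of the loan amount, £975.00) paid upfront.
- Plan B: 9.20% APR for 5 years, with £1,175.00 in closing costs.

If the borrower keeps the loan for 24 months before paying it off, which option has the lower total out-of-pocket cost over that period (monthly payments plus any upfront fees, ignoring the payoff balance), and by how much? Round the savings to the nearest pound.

Plan A: at 8.55% the monthly rate is 0.0071250, so the payment is 65,000 × 0.0071250 / (1 − 1.0071250^−60) = £1,335.14.
Plan B: monthly rate = 9.2%/12 = 0.0076667; payment = 65,000 × 0.0076667 / (1 − (1+0.0076667)^−60) = £1,355.61.
Over 24 months: Plan A costs 24 × £1,335.14 + £975.00 = £33,018.36; Plan B costs 24 × £1,355.61 + £1,175.00 = £33,709.64.
Plan A is cheaper by £33,709.64 − £33,018.36 = £691.28.

Plan A by £691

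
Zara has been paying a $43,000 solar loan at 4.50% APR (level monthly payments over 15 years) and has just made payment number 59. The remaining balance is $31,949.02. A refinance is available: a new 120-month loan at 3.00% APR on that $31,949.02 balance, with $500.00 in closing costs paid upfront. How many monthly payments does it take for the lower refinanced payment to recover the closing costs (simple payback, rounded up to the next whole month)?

Current payment = 43,000 × 4.5%/12 / (1 − (1+0.0037500)^−180) = $328.95.
Refinanced payment = 31,949.02 × 0.0025000 / (1 − (1+0.0025000)^−120) = $308.50.
Monthly savings = $328.95 − $308.50 = $20.45.
Break-even = $500.00 / $20.45 = 24.45 → 25 months.

25 months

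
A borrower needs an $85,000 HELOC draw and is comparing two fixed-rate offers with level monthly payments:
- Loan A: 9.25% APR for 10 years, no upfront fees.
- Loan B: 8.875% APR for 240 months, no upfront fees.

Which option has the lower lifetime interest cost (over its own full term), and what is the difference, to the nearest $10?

Loan A by $51,310

Loan A: at 9.25% the monthly rate is 0.0077083, so the payment is 85,000 × 0.0077083 / (1 − 1.0077083^−120) = $1,088.28.
Total interest on Loan A = 120 × $1,088.28 − $85,000 = $45,593.60.
Loan B: at 8.875% the monthly rate is 0.0073958, so the payment is 85,000 × 0.0073958 / (1 − 1.0073958^−240) = $757.95.
Total interest on Loan B = 240 × $757.95 − $85,000 = $96,908.00.
Loan A is lower by $51,314.40.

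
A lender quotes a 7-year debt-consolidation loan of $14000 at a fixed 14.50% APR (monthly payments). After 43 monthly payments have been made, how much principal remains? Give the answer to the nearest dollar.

With monthly rate i = 14.5%/12 = 0.0120833, the balance after k of n payments is P · [(1+i)^n − (1+i)^k] / [(1+i)^n − 1].
(1+0.0120833)^84 = 2.74262822 and (1+0.0120833)^43 = 1.67609929, so the balance is 14,000 × (2.74262822 − 1.67609929) / (2.74262822 − 1) = $8,568.33.

$8,568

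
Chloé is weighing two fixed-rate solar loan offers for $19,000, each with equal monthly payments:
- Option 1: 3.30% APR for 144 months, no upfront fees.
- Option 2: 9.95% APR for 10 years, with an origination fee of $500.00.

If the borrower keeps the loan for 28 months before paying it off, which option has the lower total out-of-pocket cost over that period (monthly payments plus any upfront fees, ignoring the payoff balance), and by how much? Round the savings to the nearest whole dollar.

Option 1: monthly rate = 3.3%/12 = 0.0027500; payment = 19,000 × 0.0027500 / (1 − (1+0.0027500)^−144) = $159.97.
Option 2: monthly rate = 9.95%/12 = 0.0082917; payment = 19,000 × 0.0082917 / (1 − (1+0.0082917)^−120) = $250.56.
Over 28 months: Option 1 costs 28 × $159.97 = $4,479.16; Option 2 costs 28 × $250.56 + $500.00 = $7,515.68.
Option 1 is cheaper by $7,515.68 − $4,479.16 = $3,036.52.

Option 1 by $3,037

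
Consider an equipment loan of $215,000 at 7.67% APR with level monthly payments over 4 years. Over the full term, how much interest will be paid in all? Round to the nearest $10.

$35,350

Monthly rate = 7.67%/12 = 0.0063917; payment = 215,000 × 0.0063917 / (1 − (1+0.0063917)^−48) = $5,215.54.
Total paid = 48 × $5,215.54 = $250,345.92; interest = $250,345.92 − $215,000 = $35,345.92.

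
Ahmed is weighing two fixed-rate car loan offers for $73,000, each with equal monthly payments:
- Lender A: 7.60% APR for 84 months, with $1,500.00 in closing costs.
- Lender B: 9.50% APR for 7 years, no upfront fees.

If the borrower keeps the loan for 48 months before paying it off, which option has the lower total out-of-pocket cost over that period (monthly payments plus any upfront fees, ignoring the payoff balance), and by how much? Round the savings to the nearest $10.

Lender A by $1,850

Lender A: monthly rate = 7.6%/12 = 0.0063333; payment = 73,000 × 0.0063333 / (1 − (1+0.0063333)^−84) = $1,123.30.
Lender B: at 9.50% the monthly rate is 0.0079167, so the payment is 73,000 × 0.0079167 / (1 − 1.0079167^−84) = $1,193.11.
Over 48 months: Lender A costs 48 × $1,123.30 + $1,500.00 = $55,418.40; Lender B costs 48 × $1,193.11 = $57,269.28.
Lender A is cheaper by $57,269.28 − $55,418.40 = $1,850.88.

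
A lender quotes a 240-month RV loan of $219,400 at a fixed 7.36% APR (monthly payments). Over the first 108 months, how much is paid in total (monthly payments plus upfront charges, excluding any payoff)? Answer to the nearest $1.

Monthly rate = 7.36%/12 = 0.0061333; payment = 219,400 × 0.0061333 / (1 − (1+0.0061333)^−240) = $1,748.74.
Total outlay = 108 × $1,748.74 = $188,863.92.

$188,864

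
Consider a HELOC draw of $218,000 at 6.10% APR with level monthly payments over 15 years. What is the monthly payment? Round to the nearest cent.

Monthly rate = 6.1%/12 = 0.0050833; payment = 218,000 × 0.0050833 / (1 − (1+0.0050833)^−180) = $1,851.41.

$1,851.41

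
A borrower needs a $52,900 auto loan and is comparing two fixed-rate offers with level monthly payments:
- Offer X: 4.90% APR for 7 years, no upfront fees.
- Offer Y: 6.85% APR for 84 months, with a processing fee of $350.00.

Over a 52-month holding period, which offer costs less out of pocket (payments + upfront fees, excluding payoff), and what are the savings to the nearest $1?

Offer X: monthly rate = 4.9%/12 = 0.0040833; payment = 52,900 × 0.0040833 / (1 − (1+0.0040833)^−84) = $745.20.
Offer Y: monthly rate = 6.85%/12 = 0.0057083; payment = 52,900 × 0.0057083 / (1 − (1+0.0057083)^−84) = $794.53.
Over 52 months: Offer X costs 52 × $745.20 = $38,750.40; Offer Y costs 52 × $794.53 + $350.00 = $41,665.56.
Offer X is cheaper by $41,665.56 − $38,750.40 = $2,915.16.

Offer X by $2,915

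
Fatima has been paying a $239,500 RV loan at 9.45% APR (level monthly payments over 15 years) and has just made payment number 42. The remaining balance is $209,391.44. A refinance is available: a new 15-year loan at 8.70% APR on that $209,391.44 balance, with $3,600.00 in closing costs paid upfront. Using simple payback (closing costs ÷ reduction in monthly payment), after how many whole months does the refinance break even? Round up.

9 months

Current payment = 239,500 × 9.45%/12 / (1 − (1+0.0078750)^−180) = $2,493.70.
Refinanced payment = 209,391.44 × 0.0072500 / (1 − (1+0.0072500)^−180) = $2,086.58.
Monthly savings = $2,493.70 − $2,086.58 = $407.12.
Break-even = $3,600.00 / $407.12 = 8.84 → 9 months.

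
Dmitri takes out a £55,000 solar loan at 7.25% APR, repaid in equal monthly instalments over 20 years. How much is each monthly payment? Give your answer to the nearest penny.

£434.71

Monthly rate = 7.25%/12 = 0.0060417; payment = 55,000 × 0.0060417 / (1 − (1+0.0060417)^−240) = £434.71.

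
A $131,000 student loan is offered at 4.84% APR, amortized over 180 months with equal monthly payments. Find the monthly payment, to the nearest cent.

At 4.84% the monthly rate is 0.0040333, so the payment is 131,000 × 0.0040333 / (1 − 1.0040333^−180) = $1,025.05.

$1,025.05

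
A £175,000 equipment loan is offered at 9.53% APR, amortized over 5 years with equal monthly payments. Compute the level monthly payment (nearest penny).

£3,677.89

At 9.53% the monthly rate is 0.0079417, so the payment is 175,000 × 0.0079417 / (1 − 1.0079417^−60) = £3,677.89.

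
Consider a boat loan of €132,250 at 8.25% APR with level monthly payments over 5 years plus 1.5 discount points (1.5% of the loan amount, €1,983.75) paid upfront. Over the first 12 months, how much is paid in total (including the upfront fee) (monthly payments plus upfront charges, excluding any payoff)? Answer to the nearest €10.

Monthly rate = 8.25%/12 = 0.0068750; payment = 132,250 × 0.0068750 / (1 − (1+0.0068750)^−60) = €2,697.40.
Total outlay = 12 × €2,697.40 + €1,983.75 = €34,352.55.

€34,350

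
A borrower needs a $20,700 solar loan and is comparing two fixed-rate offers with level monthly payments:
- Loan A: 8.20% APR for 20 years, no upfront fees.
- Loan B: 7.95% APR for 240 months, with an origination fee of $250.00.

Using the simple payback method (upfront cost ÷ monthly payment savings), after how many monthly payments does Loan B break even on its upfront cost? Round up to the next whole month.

78 months

Loan A: at 8.20% the monthly rate is 0.0068333, so the payment is 20,700 × 0.0068333 / (1 − 1.0068333^−240) = $175.73.
Loan B: at 7.95% the monthly rate is 0.0066250, so the payment is 20,700 × 0.0066250 / (1 − 1.0066250^−240) = $172.50.
Monthly savings = $175.73 − $172.50 = $3.23.
Break-even = $250.00 / $3.23 = 77.40 → 78 months.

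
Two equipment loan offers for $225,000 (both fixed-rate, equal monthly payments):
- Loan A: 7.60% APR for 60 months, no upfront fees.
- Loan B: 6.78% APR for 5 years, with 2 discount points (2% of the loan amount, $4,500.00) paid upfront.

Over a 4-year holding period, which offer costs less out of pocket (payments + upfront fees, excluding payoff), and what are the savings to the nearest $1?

Loan A by $310

Loan A: monthly rate = 7.6%/12 = 0.0063333; payment = 225,000 × 0.0063333 / (1 − (1+0.0063333)^−60) = $4,519.24.
Loan B: at 6.78% the monthly rate is 0.0056500, so the payment is 225,000 × 0.0056500 / (1 − 1.0056500^−60) = $4,431.95.
Over 48 months: Loan A costs 48 × $4,519.24 = $216,923.52; Loan B costs 48 × $4,431.95 + $4,500.00 = $217,233.60.
Loan A is cheaper by $217,233.60 − $216,923.52 = $310.08.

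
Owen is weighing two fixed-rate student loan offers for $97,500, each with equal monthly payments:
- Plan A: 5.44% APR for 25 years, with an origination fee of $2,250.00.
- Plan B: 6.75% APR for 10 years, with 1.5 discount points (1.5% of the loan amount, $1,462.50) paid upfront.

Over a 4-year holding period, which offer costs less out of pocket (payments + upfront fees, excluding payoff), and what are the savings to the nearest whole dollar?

Plan A: monthly rate = 5.44%/12 = 0.0045333; payment = 97,500 × 0.0045333 / (1 − (1+0.0045333)^−300) = $595.25.
Plan B: at 6.75% the monthly rate is 0.0056250, so the payment is 97,500 × 0.0056250 / (1 − 1.0056250^−120) = $1,119.54.
Over 48 months: Plan A costs 48 × $595.25 + $2,250.00 = $30,822.00; Plan B costs 48 × $1,119.54 + $1,462.50 = $55,200.42.
Plan A is cheaper by $55,200.42 − $30,822.00 = $24,378.42.

Plan A by $24,378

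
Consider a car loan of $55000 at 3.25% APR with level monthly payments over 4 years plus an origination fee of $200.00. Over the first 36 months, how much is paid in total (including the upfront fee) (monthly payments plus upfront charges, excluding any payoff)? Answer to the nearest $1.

$44,245

Monthly rate = 3.25%/12 = 0.0027083; payment = 55,000 × 0.0027083 / (1 − (1+0.0027083)^−48) = $1,223.47.
Total outlay = 36 × $1,223.47 + $200.00 = $44,244.92.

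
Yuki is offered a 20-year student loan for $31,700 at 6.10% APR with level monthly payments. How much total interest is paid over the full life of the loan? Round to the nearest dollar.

$23,246

At 6.10% the monthly rate is 0.0050833, so the payment is 31,700 × 0.0050833 / (1 − 1.0050833^−240) = $228.94.
Total paid = 240 × $228.94 = $54,945.60; interest = $54,945.60 − $31,700 = $23,245.60.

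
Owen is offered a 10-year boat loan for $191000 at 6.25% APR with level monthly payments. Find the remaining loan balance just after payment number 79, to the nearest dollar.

$78,988

With monthly rate i = 6.25%/12 = 0.0052083, the balance after k of n payments is P · [(1+i)^n − (1+i)^k] / [(1+i)^n − 1].
(1+0.0052083)^120 = 1.86521817 and (1+0.0052083)^79 = 1.50740636, so the balance is 191,000 × (1.86521817 − 1.50740636) / (1.86521817 − 1) = $78,988.23.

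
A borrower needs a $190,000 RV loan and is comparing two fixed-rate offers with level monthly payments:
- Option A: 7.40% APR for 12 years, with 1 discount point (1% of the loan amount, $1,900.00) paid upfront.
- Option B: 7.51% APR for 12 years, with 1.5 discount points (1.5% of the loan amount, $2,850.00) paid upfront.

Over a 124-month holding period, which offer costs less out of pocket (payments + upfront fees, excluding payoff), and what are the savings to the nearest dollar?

Option A by $2,350

Option A: monthly rate = 7.4%/12 = 0.0061667; payment = 190,000 × 0.0061667 / (1 − (1+0.0061667)^−144) = $1,994.67.
Option B: monthly rate = 7.51%/12 = 0.0062583; payment = 190,000 × 0.0062583 / (1 − (1+0.0062583)^−144) = $2,005.96.
Over 124 months: Option A costs 124 × $1,994.67 + $1,900.00 = $249,239.08; Option B costs 124 × $2,005.96 + $2,850.00 = $251,589.04.
Option A is cheaper by $251,589.04 − $249,239.08 = $2,349.96.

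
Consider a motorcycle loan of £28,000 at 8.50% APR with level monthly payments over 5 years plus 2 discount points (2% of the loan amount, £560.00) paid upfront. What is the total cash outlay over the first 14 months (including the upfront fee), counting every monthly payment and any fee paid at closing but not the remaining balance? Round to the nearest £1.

£8,602

Monthly rate = 8.5%/12 = 0.0070833; payment = 28,000 × 0.0070833 / (1 − (1+0.0070833)^−60) = £574.46.
Total outlay = 14 × £574.46 + £560.00 = £8,602.44.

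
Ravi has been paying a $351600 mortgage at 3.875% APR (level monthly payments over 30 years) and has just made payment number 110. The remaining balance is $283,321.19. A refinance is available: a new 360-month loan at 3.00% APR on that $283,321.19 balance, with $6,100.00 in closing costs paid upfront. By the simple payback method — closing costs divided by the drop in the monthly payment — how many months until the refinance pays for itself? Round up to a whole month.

14 months

Current payment = 351,600 × 3.875%/12 / (1 − (1+0.0032292)^−360) = $1,653.35.
Refinanced payment = 283,321.19 × 0.0025000 / (1 − (1+0.0025000)^−360) = $1,194.49.
Monthly savings = $1,653.35 − $1,194.49 = $458.86.
Break-even = $6,100.00 / $458.86 = 13.29 → 14 months.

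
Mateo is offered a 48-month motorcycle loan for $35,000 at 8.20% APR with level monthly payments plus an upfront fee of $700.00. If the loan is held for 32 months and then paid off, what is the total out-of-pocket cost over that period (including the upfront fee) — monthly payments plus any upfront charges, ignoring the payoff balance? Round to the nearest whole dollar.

$28,148

At 8.20% the monthly rate is 0.0068333, so the payment is 35,000 × 0.0068333 / (1 − 1.0068333^−48) = $857.74.
Total outlay = 32 × $857.74 + $700.00 = $28,147.68.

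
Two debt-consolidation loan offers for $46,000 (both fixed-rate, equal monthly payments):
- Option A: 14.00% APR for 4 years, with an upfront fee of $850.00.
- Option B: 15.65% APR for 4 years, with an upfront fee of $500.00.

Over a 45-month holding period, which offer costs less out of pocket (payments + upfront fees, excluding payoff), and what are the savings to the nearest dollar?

Option A: at 14.00% the monthly rate is 0.0116667, so the payment is 46,000 × 0.0116667 / (1 − 1.0116667^−48) = $1,257.02.
Option B: at 15.65% the monthly rate is 0.0130417, so the payment is 46,000 × 0.0130417 / (1 − 1.0130417^−48) = $1,295.42.
Over 45 months: Option A costs 45 × $1,257.02 + $850.00 = $57,415.90; Option B costs 45 × $1,295.42 + $500.00 = $58,793.90.
Option A is cheaper by $58,793.90 − $57,415.90 = $1,378.00.

Option A by $1,378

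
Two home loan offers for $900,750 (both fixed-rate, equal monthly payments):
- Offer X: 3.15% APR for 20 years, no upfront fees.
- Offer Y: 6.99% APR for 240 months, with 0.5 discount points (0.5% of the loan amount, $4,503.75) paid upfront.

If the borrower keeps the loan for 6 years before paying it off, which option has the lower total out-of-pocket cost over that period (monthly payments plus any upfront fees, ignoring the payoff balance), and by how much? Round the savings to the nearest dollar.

Offer X: monthly rate = 3.15%/12 = 0.0026250; payment = 900,750 × 0.0026250 / (1 − (1+0.0026250)^−240) = $5,063.44.
Offer Y: monthly rate = 6.99%/12 = 0.0058250; payment = 900,750 × 0.0058250 / (1 − (1+0.0058250)^−240) = $6,978.10.
Over 72 months: Offer X costs 72 × $5,063.44 = $364,567.68; Offer Y costs 72 × $6,978.10 + $4,503.75 = $506,926.95.
Offer X is cheaper by $506,926.95 − $364,567.68 = $142,359.27.

Offer X by $142,359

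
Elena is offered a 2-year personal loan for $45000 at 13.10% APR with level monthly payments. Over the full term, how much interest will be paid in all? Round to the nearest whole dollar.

$6,396

Monthly rate = 13.1%/12 = 0.0109167; payment = 45,000 × 0.0109167 / (1 − (1+0.0109167)^−24) = $2,141.50.
Total paid = 24 × $2,141.50 = $51,396.00; interest = $51,396.00 − $45,000 = $6,396.00.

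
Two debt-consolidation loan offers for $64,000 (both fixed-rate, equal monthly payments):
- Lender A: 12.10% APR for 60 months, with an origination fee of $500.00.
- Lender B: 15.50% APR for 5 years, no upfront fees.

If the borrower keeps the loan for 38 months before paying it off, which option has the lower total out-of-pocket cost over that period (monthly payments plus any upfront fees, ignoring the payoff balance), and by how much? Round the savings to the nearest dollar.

Lender A: at 12.10% the monthly rate is 0.0100833, so the payment is 64,000 × 0.0100833 / (1 − 1.0100833^−60) = $1,426.88.
Lender B: monthly rate = 15.5%/12 = 0.0129167; payment = 64,000 × 0.0129167 / (1 − (1+0.0129167)^−60) = $1,539.40.
Over 38 months: Lender A costs 38 × $1,426.88 + $500.00 = $54,721.44; Lender B costs 38 × $1,539.40 = $58,497.20.
Lender A is cheaper by $58,497.20 − $54,721.44 = $3,775.76.

Lender A by $3,776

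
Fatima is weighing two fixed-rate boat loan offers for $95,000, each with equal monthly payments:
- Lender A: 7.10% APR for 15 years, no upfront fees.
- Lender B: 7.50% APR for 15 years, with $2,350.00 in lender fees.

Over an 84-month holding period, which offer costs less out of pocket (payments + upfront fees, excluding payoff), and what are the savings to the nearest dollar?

Lender A by $4,152

Lender A: at 7.10% the monthly rate is 0.0059167, so the payment is 95,000 × 0.0059167 / (1 − 1.0059167^−180) = $859.21.
Lender B: at 7.50% the monthly rate is 0.0062500, so the payment is 95,000 × 0.0062500 / (1 − 1.0062500^−180) = $880.66.
Over 84 months: Lender A costs 84 × $859.21 = $72,173.64; Lender B costs 84 × $880.66 + $2,350.00 = $76,325.44.
Lender A is cheaper by $76,325.44 − $72,173.64 = $4,151.80.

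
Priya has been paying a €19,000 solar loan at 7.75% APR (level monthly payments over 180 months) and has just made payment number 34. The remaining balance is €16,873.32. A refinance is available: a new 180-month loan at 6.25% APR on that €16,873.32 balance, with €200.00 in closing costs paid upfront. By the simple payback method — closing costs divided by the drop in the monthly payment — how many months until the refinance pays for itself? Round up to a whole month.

Current payment = 19,000 × 7.75%/12 / (1 − (1+0.0064583)^−180) = €178.84.
Refinanced payment = 16,873.32 × 0.0052083 / (1 − (1+0.0052083)^−180) = €144.68.
Monthly savings = €178.84 − €144.68 = €34.16.
Break-even = €200.00 / €34.16 = 5.85 → 6 months.

6 months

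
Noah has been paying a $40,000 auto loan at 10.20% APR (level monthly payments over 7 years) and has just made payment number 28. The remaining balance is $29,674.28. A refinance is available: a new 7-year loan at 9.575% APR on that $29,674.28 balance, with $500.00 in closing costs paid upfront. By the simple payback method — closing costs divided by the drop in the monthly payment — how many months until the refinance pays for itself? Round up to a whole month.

Current payment = 40,000 × 10.2%/12 / (1 − (1+0.0085000)^−84) = $668.19.
Refinanced payment = 29,674.28 × 0.0079792 / (1 − (1+0.0079792)^−84) = $486.14.
Monthly savings = $668.19 − $486.14 = $182.05.
Break-even = $500.00 / $182.05 = 2.75 → 3 months.

3 months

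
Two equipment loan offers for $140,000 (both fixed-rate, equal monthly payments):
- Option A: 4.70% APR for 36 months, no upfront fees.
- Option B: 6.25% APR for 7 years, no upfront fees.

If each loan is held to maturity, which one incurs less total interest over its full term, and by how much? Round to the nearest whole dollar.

Option A: at 4.70% the monthly rate is 0.0039167, so the payment is 140,000 × 0.0039167 / (1 − 1.0039167^−36) = $4,177.09.
Total interest on Option A = 36 × $4,177.09 − $140,000 = $10,375.24.
Option B: monthly rate = 6.25%/12 = 0.0052083; payment = 140,000 × 0.0052083 / (1 − (1+0.0052083)^−84) = $2,062.02.
Total interest on Option B = 84 × $2,062.02 − $140,000 = $33,209.68.
Option A is lower by $22,834.44.

Option A by $22,834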